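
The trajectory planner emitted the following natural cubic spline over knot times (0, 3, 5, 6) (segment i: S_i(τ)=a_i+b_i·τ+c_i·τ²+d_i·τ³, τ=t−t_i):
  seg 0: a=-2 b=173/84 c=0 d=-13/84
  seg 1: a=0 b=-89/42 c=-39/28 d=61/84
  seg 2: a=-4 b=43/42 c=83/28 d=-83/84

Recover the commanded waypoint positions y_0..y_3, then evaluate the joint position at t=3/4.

y_0=-2 y_1=0 y_2=-4 y_3=-1
S(3/4) = -933/1792

y_0 = S_0(0) = a_0 = -2
y_1 = S_1(0) = a_1 = 0
y_2 = S_2(0) = a_2 = -4
y_3 = S_2(1) = -1
t_q=3/4 is in segment 0 (τ=3/4); S_0(τ)=-933/1792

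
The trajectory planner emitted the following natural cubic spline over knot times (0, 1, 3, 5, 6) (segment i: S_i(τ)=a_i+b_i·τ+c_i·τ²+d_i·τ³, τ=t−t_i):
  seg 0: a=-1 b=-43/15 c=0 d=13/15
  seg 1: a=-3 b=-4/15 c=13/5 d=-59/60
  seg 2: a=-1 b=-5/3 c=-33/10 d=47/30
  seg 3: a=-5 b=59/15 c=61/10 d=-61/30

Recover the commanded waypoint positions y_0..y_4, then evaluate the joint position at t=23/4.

y_0 = S_0(0) = a_0 = -1
y_1 = S_1(0) = a_1 = -3
y_2 = S_2(0) = a_2 = -1
y_3 = S_3(0) = a_3 = -5
y_4 = S_3(1) = 3
t_q=23/4 is in segment 3 (τ=3/4); S_3(τ)=67/128

y_0=-1 y_1=-3 y_2=-1 y_3=-5 y_4=3
S(23/4) = 67/128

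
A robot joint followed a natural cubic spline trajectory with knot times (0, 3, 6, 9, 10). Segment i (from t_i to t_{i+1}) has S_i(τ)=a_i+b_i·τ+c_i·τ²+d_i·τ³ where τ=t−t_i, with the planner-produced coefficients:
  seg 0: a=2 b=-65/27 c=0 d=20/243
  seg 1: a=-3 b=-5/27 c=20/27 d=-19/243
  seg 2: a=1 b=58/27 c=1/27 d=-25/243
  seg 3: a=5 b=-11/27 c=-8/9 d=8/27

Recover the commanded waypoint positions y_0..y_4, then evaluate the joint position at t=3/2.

y_0=2 y_1=-3 y_2=1 y_3=5 y_4=4
S(3/2) = -4/3

y_0 = S_0(0) = a_0 = 2
y_1 = S_1(0) = a_1 = -3
y_2 = S_2(0) = a_2 = 1
y_3 = S_3(0) = a_3 = 5
y_4 = S_3(1) = 4
t_q=3/2 is in segment 0 (τ=3/2); S_0(τ)=-4/3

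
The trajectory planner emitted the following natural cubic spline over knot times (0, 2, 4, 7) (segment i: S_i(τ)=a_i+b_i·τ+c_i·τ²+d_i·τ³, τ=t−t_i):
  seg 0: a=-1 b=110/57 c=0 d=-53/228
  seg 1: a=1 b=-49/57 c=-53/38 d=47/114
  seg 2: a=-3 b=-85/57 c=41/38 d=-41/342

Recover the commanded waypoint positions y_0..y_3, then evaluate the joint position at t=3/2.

y_0=-1 y_1=1 y_2=-3 y_3=-1
S(3/2) = 675/608

y_0 = S_0(0) = a_0 = -1
y_1 = S_1(0) = a_1 = 1
y_2 = S_2(0) = a_2 = -3
y_3 = S_2(3) = -1
t_q=3/2 is in segment 0 (τ=3/2); S_0(τ)=675/608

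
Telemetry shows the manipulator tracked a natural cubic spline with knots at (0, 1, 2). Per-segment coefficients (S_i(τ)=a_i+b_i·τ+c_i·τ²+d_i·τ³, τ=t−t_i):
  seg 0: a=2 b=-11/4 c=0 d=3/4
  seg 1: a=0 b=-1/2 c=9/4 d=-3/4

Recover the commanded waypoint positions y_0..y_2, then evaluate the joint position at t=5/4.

y_0=2 y_1=0 y_2=1
S(5/4) = 1/256

y_0 = S_0(0) = a_0 = 2
y_1 = S_1(0) = a_1 = 0
y_2 = S_1(1) = 1
t_q=5/4 is in segment 1 (τ=1/4); S_1(τ)=1/256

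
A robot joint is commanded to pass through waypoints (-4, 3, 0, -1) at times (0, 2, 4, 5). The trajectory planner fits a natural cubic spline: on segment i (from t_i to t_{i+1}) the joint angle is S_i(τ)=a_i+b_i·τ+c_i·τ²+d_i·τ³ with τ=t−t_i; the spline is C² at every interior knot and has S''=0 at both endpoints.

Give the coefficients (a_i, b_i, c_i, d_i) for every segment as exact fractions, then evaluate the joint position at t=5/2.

  seg 0: a=-4 b=54/11 c=0 d=-31/88
  seg 1: a=3 b=15/22 c=-93/44 d=45/88
  seg 2: a=0 b=-18/11 c=21/22 d=-7/22
S(5/2) = 2025/704

Δ: Δ0=7/2, Δ1=-3/2, Δ2=-1
row 1: diag=8, rhs=-30; c'=1/4, d'=-15/4
row 2: denom=6−2·1/4=11/2; d'=(3−2·-15/4)/(11/2)=21/11
back: M2=21/11
back: M1=-15/4−1/4·21/11=-93/22
M: M0=0, M1=-93/22, M2=21/11, M3=0
seg 0: a=-4, c=M0/2=0, d=(M1−M0)/(6·2)=-31/88, b=Δ0−h0·(2M0+M1)/6=54/11
seg 1: a=3, c=M1/2=-93/44, d=(M2−M1)/(6·2)=45/88, b=Δ1−h1·(2M1+M2)/6=15/22
seg 2: a=0, c=M2/2=21/22, d=(M3−M2)/(6·1)=-7/22, b=Δ2−h2·(2M2+M3)/6=-18/11
t_q=5/2 → seg 1, τ=1/2; S=3+15/22·τ+-93/44·τ²+45/88·τ³=2025/704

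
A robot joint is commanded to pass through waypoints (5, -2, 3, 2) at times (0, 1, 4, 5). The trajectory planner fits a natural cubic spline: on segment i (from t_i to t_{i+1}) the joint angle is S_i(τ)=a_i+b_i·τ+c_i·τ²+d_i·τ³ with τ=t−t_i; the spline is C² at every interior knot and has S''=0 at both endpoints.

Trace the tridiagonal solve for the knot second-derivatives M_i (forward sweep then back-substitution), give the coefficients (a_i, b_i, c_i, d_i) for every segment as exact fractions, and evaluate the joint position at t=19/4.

  seg 0: a=5 b=-1387/165 c=0 d=232/165
  seg 1: a=-2 b=-691/165 c=232/55 d=-34/45
  seg 2: a=3 b=119/165 c=-142/55 d=142/165
S(19/4) = 863/352

Δ: Δ0=-7, Δ1=5/3, Δ2=-1
row 1: diag=8, rhs=52; c'=3/8, d'=13/2
row 2: denom=8−3·3/8=55/8; d'=(-16−3·13/2)/(55/8)=-284/55
back: M2=-284/55
back: M1=13/2−3/8·-284/55=464/55
M: M0=0, M1=464/55, M2=-284/55, M3=0
seg 0: a=5, c=M0/2=0, d=(M1−M0)/(6·1)=232/165, b=Δ0−h0·(2M0+M1)/6=-1387/165
seg 1: a=-2, c=M1/2=232/55, d=(M2−M1)/(6·3)=-34/45, b=Δ1−h1·(2M1+M2)/6=-691/165
seg 2: a=3, c=M2/2=-142/55, d=(M3−M2)/(6·1)=142/165, b=Δ2−h2·(2M2+M3)/6=119/165
t_q=19/4 → seg 2, τ=3/4; S=3+119/165·τ+-142/55·τ²+142/165·τ³=863/352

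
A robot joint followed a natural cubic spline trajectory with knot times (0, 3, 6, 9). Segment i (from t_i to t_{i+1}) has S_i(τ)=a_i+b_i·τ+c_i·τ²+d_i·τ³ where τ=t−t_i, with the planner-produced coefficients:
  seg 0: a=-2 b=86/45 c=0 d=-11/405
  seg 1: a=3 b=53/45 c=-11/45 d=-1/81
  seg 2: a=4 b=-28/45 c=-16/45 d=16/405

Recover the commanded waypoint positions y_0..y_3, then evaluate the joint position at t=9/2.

y_0 = S_0(0) = a_0 = -2
y_1 = S_1(0) = a_1 = 3
y_2 = S_2(0) = a_2 = 4
y_3 = S_2(3) = 0
t_q=9/2 is in segment 1 (τ=3/2); S_1(τ)=167/40

y_0=-2 y_1=3 y_2=4 y_3=0
S(9/2) = 167/40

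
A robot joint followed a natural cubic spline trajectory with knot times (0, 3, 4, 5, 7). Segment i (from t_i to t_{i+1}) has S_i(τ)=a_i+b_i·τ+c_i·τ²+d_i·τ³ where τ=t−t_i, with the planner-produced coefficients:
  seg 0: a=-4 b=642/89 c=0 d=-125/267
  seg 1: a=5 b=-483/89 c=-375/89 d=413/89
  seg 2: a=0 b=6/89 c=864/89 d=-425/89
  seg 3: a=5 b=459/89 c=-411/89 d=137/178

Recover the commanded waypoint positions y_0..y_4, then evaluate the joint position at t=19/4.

y_0=-4 y_1=5 y_2=0 y_3=5 y_4=3
S(19/4) = 19917/5696

y_0 = S_0(0) = a_0 = -4
y_1 = S_1(0) = a_1 = 5
y_2 = S_2(0) = a_2 = 0
y_3 = S_3(0) = a_3 = 5
y_4 = S_3(2) = 3
t_q=19/4 is in segment 2 (τ=3/4); S_2(τ)=19917/5696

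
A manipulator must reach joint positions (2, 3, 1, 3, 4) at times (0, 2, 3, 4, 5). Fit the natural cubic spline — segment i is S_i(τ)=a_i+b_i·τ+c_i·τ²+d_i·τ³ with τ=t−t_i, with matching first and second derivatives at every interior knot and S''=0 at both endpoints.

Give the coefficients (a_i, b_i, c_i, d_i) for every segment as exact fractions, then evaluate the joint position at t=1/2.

  seg 0: a=2 b=76/43 c=0 d=-109/344
  seg 1: a=3 b=-175/86 c=-327/172 d=333/172
  seg 2: a=1 b=-5/172 c=168/43 d=-323/172
  seg 3: a=3 b=185/86 c=-297/172 d=99/172
S(1/2) = 7827/2752

Δ: Δ0=1/2, Δ1=-2, Δ2=2, Δ3=1
row 1: diag=6, rhs=-15; c'=1/6, d'=-5/2
row 2: denom=4−1·1/6=23/6; d'=(24−1·-5/2)/(23/6)=159/23
row 3: denom=4−1·6/23=86/23; d'=(-6−1·159/23)/(86/23)=-297/86
back: M3=-297/86
back: M2=159/23−6/23·-297/86=336/43
back: M1=-5/2−1/6·336/43=-327/86
M: M0=0, M1=-327/86, M2=336/43, M3=-297/86, M4=0
seg 0: a=2, c=M0/2=0, d=(M1−M0)/(6·2)=-109/344, b=Δ0−h0·(2M0+M1)/6=76/43
seg 1: a=3, c=M1/2=-327/172, d=(M2−M1)/(6·1)=333/172, b=Δ1−h1·(2M1+M2)/6=-175/86
seg 2: a=1, c=M2/2=168/43, d=(M3−M2)/(6·1)=-323/172, b=Δ2−h2·(2M2+M3)/6=-5/172
seg 3: a=3, c=M3/2=-297/172, d=(M4−M3)/(6·1)=99/172, b=Δ3−h3·(2M3+M4)/6=185/86
t_q=1/2 → seg 0, τ=1/2; S=2+76/43·τ+0·τ²+-109/344·τ³=7827/2752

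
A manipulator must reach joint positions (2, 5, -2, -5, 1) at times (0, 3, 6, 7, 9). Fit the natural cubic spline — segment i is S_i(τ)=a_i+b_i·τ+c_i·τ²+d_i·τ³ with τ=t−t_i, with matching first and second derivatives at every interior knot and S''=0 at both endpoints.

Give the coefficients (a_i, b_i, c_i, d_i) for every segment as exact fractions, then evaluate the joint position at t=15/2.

Δ: Δ0=1, Δ1=-7/3, Δ2=-3, Δ3=3
row 1: diag=12, rhs=-20; c'=1/4, d'=-5/3
row 2: denom=8−3·1/4=29/4; d'=(-4−3·-5/3)/(29/4)=4/29
row 3: denom=6−1·4/29=170/29; d'=(36−1·4/29)/(170/29)=104/17
back: M3=104/17
back: M2=4/29−4/29·104/17=-12/17
back: M1=-5/3−1/4·-12/17=-76/51
M: M0=0, M1=-76/51, M2=-12/17, M3=104/17, M4=0
seg 0: a=2, c=M0/2=0, d=(M1−M0)/(6·3)=-38/459, b=Δ0−h0·(2M0+M1)/6=89/51
seg 1: a=5, c=M1/2=-38/51, d=(M2−M1)/(6·3)=20/459, b=Δ1−h1·(2M1+M2)/6=-25/51
seg 2: a=-2, c=M2/2=-6/17, d=(M3−M2)/(6·1)=58/51, b=Δ2−h2·(2M2+M3)/6=-193/51
seg 3: a=-5, c=M3/2=52/17, d=(M4−M3)/(6·2)=-26/51, b=Δ3−h3·(2M3+M4)/6=-55/51
t_q=15/2 → seg 3, τ=1/2; S=-5+-55/51·τ+52/17·τ²+-26/51·τ³=-329/68

  seg 0: a=2 b=89/51 c=0 d=-38/459
  seg 1: a=5 b=-25/51 c=-38/51 d=20/459
  seg 2: a=-2 b=-193/51 c=-6/17 d=58/51
  seg 3: a=-5 b=-55/51 c=52/17 d=-26/51
S(15/2) = -329/68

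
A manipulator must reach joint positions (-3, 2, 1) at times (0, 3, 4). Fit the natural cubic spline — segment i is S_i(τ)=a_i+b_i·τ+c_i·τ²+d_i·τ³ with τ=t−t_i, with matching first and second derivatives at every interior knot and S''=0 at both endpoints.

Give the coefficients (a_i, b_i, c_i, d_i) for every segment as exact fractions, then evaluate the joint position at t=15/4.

Δ: Δ0=5/3, Δ1=-1
row 1: diag=8, rhs=-16; c'=1/8, d'=-2
back: M1=-2
M: M0=0, M1=-2, M2=0
seg 0: a=-3, c=M0/2=0, d=(M1−M0)/(6·3)=-1/9, b=Δ0−h0·(2M0+M1)/6=8/3
seg 1: a=2, c=M1/2=-1, d=(M2−M1)/(6·1)=1/3, b=Δ1−h1·(2M1+M2)/6=-1/3
t_q=15/4 → seg 1, τ=3/4; S=2+-1/3·τ+-1·τ²+1/3·τ³=85/64

  seg 0: a=-3 b=8/3 c=0 d=-1/9
  seg 1: a=2 b=-1/3 c=-1 d=1/3
S(15/4) = 85/64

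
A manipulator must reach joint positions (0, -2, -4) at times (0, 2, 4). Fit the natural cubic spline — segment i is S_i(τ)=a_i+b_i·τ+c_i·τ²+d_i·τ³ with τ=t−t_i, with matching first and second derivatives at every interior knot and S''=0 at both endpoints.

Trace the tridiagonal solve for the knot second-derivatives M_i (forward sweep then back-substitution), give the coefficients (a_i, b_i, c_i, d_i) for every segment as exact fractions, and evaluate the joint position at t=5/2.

Δ: Δ0=-1, Δ1=-1
row 1: diag=8, rhs=0; c'=1/4, d'=0
back: M1=0
M: M0=0, M1=0, M2=0
seg 0: a=0, c=M0/2=0, d=(M1−M0)/(6·2)=0, b=Δ0−h0·(2M0+M1)/6=-1
seg 1: a=-2, c=M1/2=0, d=(M2−M1)/(6·2)=0, b=Δ1−h1·(2M1+M2)/6=-1
t_q=5/2 → seg 1, τ=1/2; S=-2+-1·τ+0·τ²+0·τ³=-5/2

  seg 0: a=0 b=-1 c=0 d=0
  seg 1: a=-2 b=-1 c=0 d=0
S(5/2) = -5/2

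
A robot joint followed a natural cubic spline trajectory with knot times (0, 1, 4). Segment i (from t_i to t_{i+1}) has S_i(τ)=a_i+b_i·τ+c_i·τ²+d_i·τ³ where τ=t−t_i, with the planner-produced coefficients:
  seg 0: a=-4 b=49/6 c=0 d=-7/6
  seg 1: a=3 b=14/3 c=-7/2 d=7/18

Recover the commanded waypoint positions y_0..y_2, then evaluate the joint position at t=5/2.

y_0 = S_0(0) = a_0 = -4
y_1 = S_1(0) = a_1 = 3
y_2 = S_1(3) = -4
t_q=5/2 is in segment 1 (τ=3/2); S_1(τ)=55/16

y_0=-4 y_1=3 y_2=-4
S(5/2) = 55/16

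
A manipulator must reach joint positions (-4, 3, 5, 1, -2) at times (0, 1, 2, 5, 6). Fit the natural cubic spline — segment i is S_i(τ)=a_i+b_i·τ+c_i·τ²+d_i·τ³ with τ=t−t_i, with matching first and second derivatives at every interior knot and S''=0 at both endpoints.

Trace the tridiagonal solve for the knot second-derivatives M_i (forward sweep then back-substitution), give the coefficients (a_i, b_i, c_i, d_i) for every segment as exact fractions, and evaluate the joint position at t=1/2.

Δ: Δ0=7, Δ1=2, Δ2=-4/3, Δ3=-3
row 1: diag=4, rhs=-30; c'=1/4, d'=-15/2
row 2: denom=8−1·1/4=31/4; d'=(-20−1·-15/2)/(31/4)=-50/31
row 3: denom=8−3·12/31=212/31; d'=(-10−3·-50/31)/(212/31)=-40/53
back: M3=-40/53
back: M2=-50/31−12/31·-40/53=-70/53
back: M1=-15/2−1/4·-70/53=-380/53
M: M0=0, M1=-380/53, M2=-70/53, M3=-40/53, M4=0
seg 0: a=-4, c=M0/2=0, d=(M1−M0)/(6·1)=-190/159, b=Δ0−h0·(2M0+M1)/6=1303/159
seg 1: a=3, c=M1/2=-190/53, d=(M2−M1)/(6·1)=155/159, b=Δ1−h1·(2M1+M2)/6=733/159
seg 2: a=5, c=M2/2=-35/53, d=(M3−M2)/(6·3)=5/159, b=Δ2−h2·(2M2+M3)/6=58/159
seg 3: a=1, c=M3/2=-20/53, d=(M4−M3)/(6·1)=20/159, b=Δ3−h3·(2M3+M4)/6=-437/159
t_q=1/2 → seg 0, τ=1/2; S=-4+1303/159·τ+0·τ²+-190/159·τ³=-11/212

  seg 0: a=-4 b=1303/159 c=0 d=-190/159
  seg 1: a=3 b=733/159 c=-190/53 d=155/159
  seg 2: a=5 b=58/159 c=-35/53 d=5/159
  seg 3: a=1 b=-437/159 c=-20/53 d=20/159
S(1/2) = -11/212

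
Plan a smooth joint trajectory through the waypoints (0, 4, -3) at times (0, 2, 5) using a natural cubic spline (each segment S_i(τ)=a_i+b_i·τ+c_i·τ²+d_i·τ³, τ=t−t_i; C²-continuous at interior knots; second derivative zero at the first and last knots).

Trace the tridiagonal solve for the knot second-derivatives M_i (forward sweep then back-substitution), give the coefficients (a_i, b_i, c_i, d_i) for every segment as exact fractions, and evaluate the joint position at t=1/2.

Δ: Δ0=2, Δ1=-7/3
row 1: diag=10, rhs=-26; c'=3/10, d'=-13/5
back: M1=-13/5
M: M0=0, M1=-13/5, M2=0
seg 0: a=0, c=M0/2=0, d=(M1−M0)/(6·2)=-13/60, b=Δ0−h0·(2M0+M1)/6=43/15
seg 1: a=4, c=M1/2=-13/10, d=(M2−M1)/(6·3)=13/90, b=Δ1−h1·(2M1+M2)/6=4/15
t_q=1/2 → seg 0, τ=1/2; S=0+43/15·τ+0·τ²+-13/60·τ³=45/32

  seg 0: a=0 b=43/15 c=0 d=-13/60
  seg 1: a=4 b=4/15 c=-13/10 d=13/90
S(1/2) = 45/32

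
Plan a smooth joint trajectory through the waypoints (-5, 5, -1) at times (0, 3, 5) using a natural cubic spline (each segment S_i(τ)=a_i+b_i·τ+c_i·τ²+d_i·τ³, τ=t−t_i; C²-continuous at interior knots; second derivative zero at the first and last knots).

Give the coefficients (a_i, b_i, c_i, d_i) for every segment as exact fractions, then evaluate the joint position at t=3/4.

  seg 0: a=-5 b=157/30 c=0 d=-19/90
  seg 1: a=5 b=-7/15 c=-19/10 d=19/60
S(3/4) = -149/128

Δ: Δ0=10/3, Δ1=-3
row 1: diag=10, rhs=-38; c'=1/5, d'=-19/5
back: M1=-19/5
M: M0=0, M1=-19/5, M2=0
seg 0: a=-5, c=M0/2=0, d=(M1−M0)/(6·3)=-19/90, b=Δ0−h0·(2M0+M1)/6=157/30
seg 1: a=5, c=M1/2=-19/10, d=(M2−M1)/(6·2)=19/60, b=Δ1−h1·(2M1+M2)/6=-7/15
t_q=3/4 → seg 0, τ=3/4; S=-5+157/30·τ+0·τ²+-19/90·τ³=-149/128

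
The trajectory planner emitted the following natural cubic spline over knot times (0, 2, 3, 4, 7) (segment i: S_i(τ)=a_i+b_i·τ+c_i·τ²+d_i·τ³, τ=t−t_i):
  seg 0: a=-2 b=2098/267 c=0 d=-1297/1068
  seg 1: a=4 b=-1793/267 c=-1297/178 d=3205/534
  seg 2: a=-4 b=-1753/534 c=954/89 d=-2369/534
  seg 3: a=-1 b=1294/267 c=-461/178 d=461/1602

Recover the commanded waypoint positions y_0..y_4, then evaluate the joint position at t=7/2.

y_0=-2 y_1=4 y_2=-4 y_3=-1 y_4=-2
S(7/2) = -5007/1424

y_0 = S_0(0) = a_0 = -2
y_1 = S_1(0) = a_1 = 4
y_2 = S_2(0) = a_2 = -4
y_3 = S_3(0) = a_3 = -1
y_4 = S_3(3) = -2
t_q=7/2 is in segment 2 (τ=1/2); S_2(τ)=-5007/1424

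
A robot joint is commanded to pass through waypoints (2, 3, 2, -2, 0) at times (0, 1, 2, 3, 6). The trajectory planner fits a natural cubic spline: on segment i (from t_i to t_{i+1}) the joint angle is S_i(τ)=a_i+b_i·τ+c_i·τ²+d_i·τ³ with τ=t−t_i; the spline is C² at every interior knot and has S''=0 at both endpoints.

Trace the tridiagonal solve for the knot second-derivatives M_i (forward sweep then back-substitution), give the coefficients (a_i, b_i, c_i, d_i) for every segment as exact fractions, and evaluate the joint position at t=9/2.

Δ: Δ0=1, Δ1=-1, Δ2=-4, Δ3=2/3
row 1: diag=4, rhs=-12; c'=1/4, d'=-3
row 2: denom=4−1·1/4=15/4; d'=(-18−1·-3)/(15/4)=-4
row 3: denom=8−1·4/15=116/15; d'=(28−1·-4)/(116/15)=120/29
back: M3=120/29
back: M2=-4−4/15·120/29=-148/29
back: M1=-3−1/4·-148/29=-50/29
M: M0=0, M1=-50/29, M2=-148/29, M3=120/29, M4=0
seg 0: a=2, c=M0/2=0, d=(M1−M0)/(6·1)=-25/87, b=Δ0−h0·(2M0+M1)/6=112/87
seg 1: a=3, c=M1/2=-25/29, d=(M2−M1)/(6·1)=-49/87, b=Δ1−h1·(2M1+M2)/6=37/87
seg 2: a=2, c=M2/2=-74/29, d=(M3−M2)/(6·1)=134/87, b=Δ2−h2·(2M2+M3)/6=-260/87
seg 3: a=-2, c=M3/2=60/29, d=(M4−M3)/(6·3)=-20/87, b=Δ3−h3·(2M3+M4)/6=-302/87
t_q=9/2 → seg 3, τ=3/2; S=-2+-302/87·τ+60/29·τ²+-20/87·τ³=-193/58

  seg 0: a=2 b=112/87 c=0 d=-25/87
  seg 1: a=3 b=37/87 c=-25/29 d=-49/87
  seg 2: a=2 b=-260/87 c=-74/29 d=134/87
  seg 3: a=-2 b=-302/87 c=60/29 d=-20/87
S(9/2) = -193/58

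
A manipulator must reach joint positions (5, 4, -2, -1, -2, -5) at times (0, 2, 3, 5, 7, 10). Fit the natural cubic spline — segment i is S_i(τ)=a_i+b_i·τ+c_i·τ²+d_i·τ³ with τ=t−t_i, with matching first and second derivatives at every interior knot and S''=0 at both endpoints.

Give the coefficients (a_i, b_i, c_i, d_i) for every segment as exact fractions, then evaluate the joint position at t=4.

  seg 0: a=5 b=439/242 c=0 d=-70/121
  seg 1: a=4 b=-1241/242 c=-420/121 d=629/242
  seg 2: a=-2 b=-47/11 c=1047/242 d=-939/968
  seg 3: a=-1 b=337/242 c=-723/484 d=265/968
  seg 4: a=-2 b=-157/121 c=18/121 d=-2/121
S(4) = -2823/968

Δ: Δ0=-1/2, Δ1=-6, Δ2=1/2, Δ3=-1/2, Δ4=-1
row 1: diag=6, rhs=-33; c'=1/6, d'=-11/2
row 2: denom=6−1·1/6=35/6; d'=(39−1·-11/2)/(35/6)=267/35
row 3: denom=8−2·12/35=256/35; d'=(-6−2·267/35)/(256/35)=-93/32
row 4: denom=10−2·35/128=605/64; d'=(-3−2·-93/32)/(605/64)=36/121
back: M4=36/121
back: M3=-93/32−35/128·36/121=-723/242
back: M2=267/35−12/35·-723/242=1047/121
back: M1=-11/2−1/6·1047/121=-840/121
M: M0=0, M1=-840/121, M2=1047/121, M3=-723/242, M4=36/121, M5=0
seg 0: a=5, c=M0/2=0, d=(M1−M0)/(6·2)=-70/121, b=Δ0−h0·(2M0+M1)/6=439/242
seg 1: a=4, c=M1/2=-420/121, d=(M2−M1)/(6·1)=629/242, b=Δ1−h1·(2M1+M2)/6=-1241/242
seg 2: a=-2, c=M2/2=1047/242, d=(M3−M2)/(6·2)=-939/968, b=Δ2−h2·(2M2+M3)/6=-47/11
seg 3: a=-1, c=M3/2=-723/484, d=(M4−M3)/(6·2)=265/968, b=Δ3−h3·(2M3+M4)/6=337/242
seg 4: a=-2, c=M4/2=18/121, d=(M5−M4)/(6·3)=-2/121, b=Δ4−h4·(2M4+M5)/6=-157/121
t_q=4 → seg 2, τ=1; S=-2+-47/11·τ+1047/242·τ²+-939/968·τ³=-2823/968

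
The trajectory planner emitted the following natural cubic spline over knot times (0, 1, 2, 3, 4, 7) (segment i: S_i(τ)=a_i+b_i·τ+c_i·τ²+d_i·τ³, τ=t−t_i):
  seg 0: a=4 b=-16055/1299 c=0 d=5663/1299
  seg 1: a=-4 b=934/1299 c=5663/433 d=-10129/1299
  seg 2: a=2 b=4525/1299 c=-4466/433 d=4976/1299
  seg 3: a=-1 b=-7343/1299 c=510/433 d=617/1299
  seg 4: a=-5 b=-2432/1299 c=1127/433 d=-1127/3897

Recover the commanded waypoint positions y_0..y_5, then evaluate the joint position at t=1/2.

y_0=4 y_1=-4 y_2=2 y_3=-1 y_4=-5 y_5=5
S(1/2) = -5663/3464

y_0 = S_0(0) = a_0 = 4
y_1 = S_1(0) = a_1 = -4
y_2 = S_2(0) = a_2 = 2
y_3 = S_3(0) = a_3 = -1
y_4 = S_4(0) = a_4 = -5
y_5 = S_4(3) = 5
t_q=1/2 is in segment 0 (τ=1/2); S_0(τ)=-5663/3464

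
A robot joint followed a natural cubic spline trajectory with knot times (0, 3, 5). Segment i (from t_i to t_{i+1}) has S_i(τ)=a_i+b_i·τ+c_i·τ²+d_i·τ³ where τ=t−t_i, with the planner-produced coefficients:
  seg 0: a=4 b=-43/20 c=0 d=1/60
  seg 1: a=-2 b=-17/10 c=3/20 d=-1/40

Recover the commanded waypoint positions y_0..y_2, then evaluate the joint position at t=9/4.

y_0 = S_0(0) = a_0 = 4
y_1 = S_1(0) = a_1 = -2
y_2 = S_1(2) = -5
t_q=9/4 is in segment 0 (τ=9/4); S_0(τ)=-829/1280

y_0=4 y_1=-2 y_2=-5
S(9/4) = -829/1280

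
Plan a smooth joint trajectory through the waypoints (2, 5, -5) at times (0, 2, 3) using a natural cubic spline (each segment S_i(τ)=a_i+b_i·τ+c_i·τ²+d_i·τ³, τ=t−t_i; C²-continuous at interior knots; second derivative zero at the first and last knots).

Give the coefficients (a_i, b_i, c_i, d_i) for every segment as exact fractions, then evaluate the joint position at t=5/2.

  seg 0: a=2 b=16/3 c=0 d=-23/24
  seg 1: a=5 b=-37/6 c=-23/4 d=23/12
S(5/2) = 23/32

Δ: Δ0=3/2, Δ1=-10
row 1: diag=6, rhs=-69; c'=1/6, d'=-23/2
back: M1=-23/2
M: M0=0, M1=-23/2, M2=0
seg 0: a=2, c=M0/2=0, d=(M1−M0)/(6·2)=-23/24, b=Δ0−h0·(2M0+M1)/6=16/3
seg 1: a=5, c=M1/2=-23/4, d=(M2−M1)/(6·1)=23/12, b=Δ1−h1·(2M1+M2)/6=-37/6
t_q=5/2 → seg 1, τ=1/2; S=5+-37/6·τ+-23/4·τ²+23/12·τ³=23/32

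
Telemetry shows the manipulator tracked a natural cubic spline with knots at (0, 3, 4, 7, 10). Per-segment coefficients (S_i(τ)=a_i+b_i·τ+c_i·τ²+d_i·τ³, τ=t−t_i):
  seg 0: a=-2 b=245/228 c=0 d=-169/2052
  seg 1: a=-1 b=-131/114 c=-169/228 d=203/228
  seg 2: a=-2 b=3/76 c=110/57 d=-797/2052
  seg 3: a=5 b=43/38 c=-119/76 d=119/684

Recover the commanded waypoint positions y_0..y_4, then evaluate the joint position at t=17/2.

y_0=-2 y_1=-1 y_2=-2 y_3=5 y_4=-1
S(17/2) = 2287/608

y_0 = S_0(0) = a_0 = -2
y_1 = S_1(0) = a_1 = -1
y_2 = S_2(0) = a_2 = -2
y_3 = S_3(0) = a_3 = 5
y_4 = S_3(3) = -1
t_q=17/2 is in segment 3 (τ=3/2); S_3(τ)=2287/608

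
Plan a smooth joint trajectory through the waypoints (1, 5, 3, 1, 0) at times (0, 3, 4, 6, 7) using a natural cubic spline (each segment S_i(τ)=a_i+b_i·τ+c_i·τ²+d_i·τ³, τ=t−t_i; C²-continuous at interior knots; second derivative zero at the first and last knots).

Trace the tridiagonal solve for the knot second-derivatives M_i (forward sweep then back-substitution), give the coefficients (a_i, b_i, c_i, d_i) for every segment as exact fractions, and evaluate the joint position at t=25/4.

  seg 0: a=1 b=1007/375 c=0 d=-169/1125
  seg 1: a=5 b=-514/375 c=-169/125 d=271/375
  seg 2: a=3 b=-143/75 c=102/125 d=-68/375
  seg 3: a=1 b=-307/375 c=-34/125 d=34/375
S(25/4) = 3119/4000

Δ: Δ0=4/3, Δ1=-2, Δ2=-1, Δ3=-1
row 1: diag=8, rhs=-20; c'=1/8, d'=-5/2
row 2: denom=6−1·1/8=47/8; d'=(6−1·-5/2)/(47/8)=68/47
row 3: denom=6−2·16/47=250/47; d'=(0−2·68/47)/(250/47)=-68/125
back: M3=-68/125
back: M2=68/47−16/47·-68/125=204/125
back: M1=-5/2−1/8·204/125=-338/125
M: M0=0, M1=-338/125, M2=204/125, M3=-68/125, M4=0
seg 0: a=1, c=M0/2=0, d=(M1−M0)/(6·3)=-169/1125, b=Δ0−h0·(2M0+M1)/6=1007/375
seg 1: a=5, c=M1/2=-169/125, d=(M2−M1)/(6·1)=271/375, b=Δ1−h1·(2M1+M2)/6=-514/375
seg 2: a=3, c=M2/2=102/125, d=(M3−M2)/(6·2)=-68/375, b=Δ2−h2·(2M2+M3)/6=-143/75
seg 3: a=1, c=M3/2=-34/125, d=(M4−M3)/(6·1)=34/375, b=Δ3−h3·(2M3+M4)/6=-307/375
t_q=25/4 → seg 3, τ=1/4; S=1+-307/375·τ+-34/125·τ²+34/375·τ³=3119/4000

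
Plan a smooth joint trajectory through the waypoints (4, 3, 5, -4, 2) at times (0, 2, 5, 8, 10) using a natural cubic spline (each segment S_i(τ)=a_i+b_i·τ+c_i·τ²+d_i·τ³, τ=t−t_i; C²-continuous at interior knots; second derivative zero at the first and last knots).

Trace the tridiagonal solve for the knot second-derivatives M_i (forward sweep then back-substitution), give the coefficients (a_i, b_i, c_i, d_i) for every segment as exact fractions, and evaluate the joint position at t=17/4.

  seg 0: a=4 b=-1097/1020 c=0 d=587/4080
  seg 1: a=3 b=166/255 c=587/680 d=-5251/18360
  seg 2: a=5 b=-227/120 c=-349/204 d=8209/18360
  seg 3: a=-4 b=-43/510 c=1573/680 d=-1573/4080
S(17/4) = 48543/8704

Δ: Δ0=-1/2, Δ1=2/3, Δ2=-3, Δ3=3
row 1: diag=10, rhs=7; c'=3/10, d'=7/10
row 2: denom=12−3·3/10=111/10; d'=(-22−3·7/10)/(111/10)=-241/111
row 3: denom=10−3·10/37=340/37; d'=(36−3·-241/111)/(340/37)=1573/340
back: M3=1573/340
back: M2=-241/111−10/37·1573/340=-349/102
back: M1=7/10−3/10·-349/102=587/340
M: M0=0, M1=587/340, M2=-349/102, M3=1573/340, M4=0
seg 0: a=4, c=M0/2=0, d=(M1−M0)/(6·2)=587/4080, b=Δ0−h0·(2M0+M1)/6=-1097/1020
seg 1: a=3, c=M1/2=587/680, d=(M2−M1)/(6·3)=-5251/18360, b=Δ1−h1·(2M1+M2)/6=166/255
seg 2: a=5, c=M2/2=-349/204, d=(M3−M2)/(6·3)=8209/18360, b=Δ2−h2·(2M2+M3)/6=-227/120
seg 3: a=-4, c=M3/2=1573/680, d=(M4−M3)/(6·2)=-1573/4080, b=Δ3−h3·(2M3+M4)/6=-43/510
t_q=17/4 → seg 1, τ=9/4; S=3+166/255·τ+587/680·τ²+-5251/18360·τ³=48543/8704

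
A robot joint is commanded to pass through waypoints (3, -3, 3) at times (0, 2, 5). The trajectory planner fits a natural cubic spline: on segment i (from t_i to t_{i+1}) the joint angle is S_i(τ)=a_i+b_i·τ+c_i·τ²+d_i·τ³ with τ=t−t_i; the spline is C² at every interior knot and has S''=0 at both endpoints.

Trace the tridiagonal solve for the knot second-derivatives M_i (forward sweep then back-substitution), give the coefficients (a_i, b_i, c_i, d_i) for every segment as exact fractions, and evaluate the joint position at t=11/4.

  seg 0: a=3 b=-4 c=0 d=1/4
  seg 1: a=-3 b=-1 c=3/2 d=-1/6
S(11/4) = -381/128

Δ: Δ0=-3, Δ1=2
row 1: diag=10, rhs=30; c'=3/10, d'=3
back: M1=3
M: M0=0, M1=3, M2=0
seg 0: a=3, c=M0/2=0, d=(M1−M0)/(6·2)=1/4, b=Δ0−h0·(2M0+M1)/6=-4
seg 1: a=-3, c=M1/2=3/2, d=(M2−M1)/(6·3)=-1/6, b=Δ1−h1·(2M1+M2)/6=-1
t_q=11/4 → seg 1, τ=3/4; S=-3+-1·τ+3/2·τ²+-1/6·τ³=-381/128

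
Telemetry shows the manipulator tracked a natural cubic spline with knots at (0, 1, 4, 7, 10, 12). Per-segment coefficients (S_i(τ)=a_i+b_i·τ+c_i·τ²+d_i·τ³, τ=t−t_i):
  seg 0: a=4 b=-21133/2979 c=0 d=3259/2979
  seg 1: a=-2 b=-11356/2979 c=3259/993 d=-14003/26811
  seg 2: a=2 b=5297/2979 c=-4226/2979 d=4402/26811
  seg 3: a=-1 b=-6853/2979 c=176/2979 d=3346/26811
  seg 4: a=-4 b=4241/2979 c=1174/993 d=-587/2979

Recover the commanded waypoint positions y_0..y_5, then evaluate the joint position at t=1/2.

y_0=4 y_1=-2 y_2=2 y_3=-1 y_4=-4 y_5=2
S(1/2) = 4685/7944

y_0 = S_0(0) = a_0 = 4
y_1 = S_1(0) = a_1 = -2
y_2 = S_2(0) = a_2 = 2
y_3 = S_3(0) = a_3 = -1
y_4 = S_4(0) = a_4 = -4
y_5 = S_4(2) = 2
t_q=1/2 is in segment 0 (τ=1/2); S_0(τ)=4685/7944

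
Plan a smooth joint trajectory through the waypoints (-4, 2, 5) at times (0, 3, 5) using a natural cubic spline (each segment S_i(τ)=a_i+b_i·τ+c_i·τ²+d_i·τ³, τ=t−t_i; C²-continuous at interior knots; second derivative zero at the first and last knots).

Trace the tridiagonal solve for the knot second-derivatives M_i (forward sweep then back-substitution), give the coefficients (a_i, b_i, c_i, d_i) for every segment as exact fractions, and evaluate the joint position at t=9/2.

  seg 0: a=-4 b=43/20 c=0 d=-1/60
  seg 1: a=2 b=17/10 c=-3/20 d=1/40
S(9/2) = 275/64

Δ: Δ0=2, Δ1=3/2
row 1: diag=10, rhs=-3; c'=1/5, d'=-3/10
back: M1=-3/10
M: M0=0, M1=-3/10, M2=0
seg 0: a=-4, c=M0/2=0, d=(M1−M0)/(6·3)=-1/60, b=Δ0−h0·(2M0+M1)/6=43/20
seg 1: a=2, c=M1/2=-3/20, d=(M2−M1)/(6·2)=1/40, b=Δ1−h1·(2M1+M2)/6=17/10
t_q=9/2 → seg 1, τ=3/2; S=2+17/10·τ+-3/20·τ²+1/40·τ³=275/64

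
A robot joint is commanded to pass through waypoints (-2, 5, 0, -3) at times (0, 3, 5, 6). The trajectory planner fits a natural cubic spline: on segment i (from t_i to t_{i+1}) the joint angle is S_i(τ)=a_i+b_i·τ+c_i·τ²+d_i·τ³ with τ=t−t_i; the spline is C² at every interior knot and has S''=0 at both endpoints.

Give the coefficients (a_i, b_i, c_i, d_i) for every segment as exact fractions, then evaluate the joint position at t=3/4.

  seg 0: a=-2 b=23/6 c=0 d=-1/6
  seg 1: a=5 b=-2/3 c=-3/2 d=7/24
  seg 2: a=0 b=-19/6 c=1/4 d=-1/12
S(3/4) = 103/128

Δ: Δ0=7/3, Δ1=-5/2, Δ2=-3
row 1: diag=10, rhs=-29; c'=1/5, d'=-29/10
row 2: denom=6−2·1/5=28/5; d'=(-3−2·-29/10)/(28/5)=1/2
back: M2=1/2
back: M1=-29/10−1/5·1/2=-3
M: M0=0, M1=-3, M2=1/2, M3=0
seg 0: a=-2, c=M0/2=0, d=(M1−M0)/(6·3)=-1/6, b=Δ0−h0·(2M0+M1)/6=23/6
seg 1: a=5, c=M1/2=-3/2, d=(M2−M1)/(6·2)=7/24, b=Δ1−h1·(2M1+M2)/6=-2/3
seg 2: a=0, c=M2/2=1/4, d=(M3−M2)/(6·1)=-1/12, b=Δ2−h2·(2M2+M3)/6=-19/6
t_q=3/4 → seg 0, τ=3/4; S=-2+23/6·τ+0·τ²+-1/6·τ³=103/128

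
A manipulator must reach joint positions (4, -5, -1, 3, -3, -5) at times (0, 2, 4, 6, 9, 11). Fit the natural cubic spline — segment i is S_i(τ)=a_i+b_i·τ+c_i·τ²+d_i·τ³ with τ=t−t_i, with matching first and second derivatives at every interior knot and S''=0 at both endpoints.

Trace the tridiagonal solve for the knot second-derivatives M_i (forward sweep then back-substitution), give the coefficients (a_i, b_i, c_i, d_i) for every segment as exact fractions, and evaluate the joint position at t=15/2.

  seg 0: a=4 b=-3173/514 c=0 d=215/514
  seg 1: a=-5 b=-593/514 c=645/257 d=-959/2056
  seg 2: a=-1 b=845/257 c=-297/1028 d=-365/2056
  seg 3: a=3 b=1/514 c=-348/257 d=353/1542
  seg 4: a=-3 b=-499/257 c=363/514 d=-121/1028
S(15/2) = 2997/4112

Δ: Δ0=-9/2, Δ1=2, Δ2=2, Δ3=-2, Δ4=-1
row 1: diag=8, rhs=39; c'=1/4, d'=39/8
row 2: denom=8−2·1/4=15/2; d'=(0−2·39/8)/(15/2)=-13/10
row 3: denom=10−2·4/15=142/15; d'=(-24−2·-13/10)/(142/15)=-321/142
row 4: denom=10−3·45/142=1285/142; d'=(6−3·-321/142)/(1285/142)=363/257
back: M4=363/257
back: M3=-321/142−45/142·363/257=-696/257
back: M2=-13/10−4/15·-696/257=-297/514
back: M1=39/8−1/4·-297/514=1290/257
M: M0=0, M1=1290/257, M2=-297/514, M3=-696/257, M4=363/257, M5=0
seg 0: a=4, c=M0/2=0, d=(M1−M0)/(6·2)=215/514, b=Δ0−h0·(2M0+M1)/6=-3173/514
seg 1: a=-5, c=M1/2=645/257, d=(M2−M1)/(6·2)=-959/2056, b=Δ1−h1·(2M1+M2)/6=-593/514
seg 2: a=-1, c=M2/2=-297/1028, d=(M3−M2)/(6·2)=-365/2056, b=Δ2−h2·(2M2+M3)/6=845/257
seg 3: a=3, c=M3/2=-348/257, d=(M4−M3)/(6·3)=353/1542, b=Δ3−h3·(2M3+M4)/6=1/514
seg 4: a=-3, c=M4/2=363/514, d=(M5−M4)/(6·2)=-121/1028, b=Δ4−h4·(2M4+M5)/6=-499/257
t_q=15/2 → seg 3, τ=3/2; S=3+1/514·τ+-348/257·τ²+353/1542·τ³=2997/4112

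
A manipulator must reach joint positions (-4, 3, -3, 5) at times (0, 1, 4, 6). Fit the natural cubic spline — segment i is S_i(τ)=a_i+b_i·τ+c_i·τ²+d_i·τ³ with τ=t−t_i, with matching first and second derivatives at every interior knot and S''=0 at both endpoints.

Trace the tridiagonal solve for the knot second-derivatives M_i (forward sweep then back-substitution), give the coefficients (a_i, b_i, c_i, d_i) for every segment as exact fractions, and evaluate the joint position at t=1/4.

  seg 0: a=-4 b=605/71 c=0 d=-108/71
  seg 1: a=3 b=281/71 c=-324/71 d=61/71
  seg 2: a=-3 b=-16/71 c=225/71 d=-75/142
S(1/4) = -2151/1136

Δ: Δ0=7, Δ1=-2, Δ2=4
row 1: diag=8, rhs=-54; c'=3/8, d'=-27/4
row 2: denom=10−3·3/8=71/8; d'=(36−3·-27/4)/(71/8)=450/71
back: M2=450/71
back: M1=-27/4−3/8·450/71=-648/71
M: M0=0, M1=-648/71, M2=450/71, M3=0
seg 0: a=-4, c=M0/2=0, d=(M1−M0)/(6·1)=-108/71, b=Δ0−h0·(2M0+M1)/6=605/71
seg 1: a=3, c=M1/2=-324/71, d=(M2−M1)/(6·3)=61/71, b=Δ1−h1·(2M1+M2)/6=281/71
seg 2: a=-3, c=M2/2=225/71, d=(M3−M2)/(6·2)=-75/142, b=Δ2−h2·(2M2+M3)/6=-16/71
t_q=1/4 → seg 0, τ=1/4; S=-4+605/71·τ+0·τ²+-108/71·τ³=-2151/1136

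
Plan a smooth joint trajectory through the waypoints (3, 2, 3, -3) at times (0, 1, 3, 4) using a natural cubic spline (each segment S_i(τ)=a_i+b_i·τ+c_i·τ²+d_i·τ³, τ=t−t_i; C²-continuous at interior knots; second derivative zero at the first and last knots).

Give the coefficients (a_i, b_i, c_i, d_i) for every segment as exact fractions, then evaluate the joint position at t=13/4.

Δ: Δ0=-1, Δ1=1/2, Δ2=-6
row 1: diag=6, rhs=9; c'=1/3, d'=3/2
row 2: denom=6−2·1/3=16/3; d'=(-39−2·3/2)/(16/3)=-63/8
back: M2=-63/8
back: M1=3/2−1/3·-63/8=33/8
M: M0=0, M1=33/8, M2=-63/8, M3=0
seg 0: a=3, c=M0/2=0, d=(M1−M0)/(6·1)=11/16, b=Δ0−h0·(2M0+M1)/6=-27/16
seg 1: a=2, c=M1/2=33/16, d=(M2−M1)/(6·2)=-1, b=Δ1−h1·(2M1+M2)/6=3/8
seg 2: a=3, c=M2/2=-63/16, d=(M3−M2)/(6·1)=21/16, b=Δ2−h2·(2M2+M3)/6=-27/8
t_q=13/4 → seg 2, τ=1/4; S=3+-27/8·τ+-63/16·τ²+21/16·τ³=1977/1024

  seg 0: a=3 b=-27/16 c=0 d=11/16
  seg 1: a=2 b=3/8 c=33/16 d=-1
  seg 2: a=3 b=-27/8 c=-63/16 d=21/16
S(13/4) = 1977/1024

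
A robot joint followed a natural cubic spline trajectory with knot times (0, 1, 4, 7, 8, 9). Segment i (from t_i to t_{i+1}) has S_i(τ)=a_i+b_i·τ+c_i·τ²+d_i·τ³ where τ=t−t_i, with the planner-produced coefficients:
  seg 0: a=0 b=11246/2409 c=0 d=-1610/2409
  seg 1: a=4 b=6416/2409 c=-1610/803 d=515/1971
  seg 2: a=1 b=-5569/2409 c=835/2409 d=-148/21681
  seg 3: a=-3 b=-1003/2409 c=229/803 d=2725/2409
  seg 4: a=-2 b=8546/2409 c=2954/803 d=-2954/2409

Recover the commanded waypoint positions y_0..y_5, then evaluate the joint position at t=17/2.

y_0 = S_0(0) = a_0 = 0
y_1 = S_1(0) = a_1 = 4
y_2 = S_2(0) = a_2 = 1
y_3 = S_3(0) = a_3 = -3
y_4 = S_4(0) = a_4 = -2
y_5 = S_4(1) = 4
t_q=17/2 is in segment 4 (τ=1/2); S_4(τ)=1735/3212

y_0=0 y_1=4 y_2=1 y_3=-3 y_4=-2 y_5=4
S(17/2) = 1735/3212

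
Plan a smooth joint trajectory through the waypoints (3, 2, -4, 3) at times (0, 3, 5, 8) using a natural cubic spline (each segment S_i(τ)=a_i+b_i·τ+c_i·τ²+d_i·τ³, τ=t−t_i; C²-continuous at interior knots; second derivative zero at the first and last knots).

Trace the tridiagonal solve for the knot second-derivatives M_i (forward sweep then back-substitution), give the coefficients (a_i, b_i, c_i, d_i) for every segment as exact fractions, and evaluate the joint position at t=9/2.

Δ: Δ0=-1/3, Δ1=-3, Δ2=7/3
row 1: diag=10, rhs=-16; c'=1/5, d'=-8/5
row 2: denom=10−2·1/5=48/5; d'=(32−2·-8/5)/(48/5)=11/3
back: M2=11/3
back: M1=-8/5−1/5·11/3=-7/3
M: M0=0, M1=-7/3, M2=11/3, M3=0
seg 0: a=3, c=M0/2=0, d=(M1−M0)/(6·3)=-7/54, b=Δ0−h0·(2M0+M1)/6=5/6
seg 1: a=2, c=M1/2=-7/6, d=(M2−M1)/(6·2)=1/2, b=Δ1−h1·(2M1+M2)/6=-8/3
seg 2: a=-4, c=M2/2=11/6, d=(M3−M2)/(6·3)=-11/54, b=Δ2−h2·(2M2+M3)/6=-4/3
t_q=9/2 → seg 1, τ=3/2; S=2+-8/3·τ+-7/6·τ²+1/2·τ³=-47/16

  seg 0: a=3 b=5/6 c=0 d=-7/54
  seg 1: a=2 b=-8/3 c=-7/6 d=1/2
  seg 2: a=-4 b=-4/3 c=11/6 d=-11/54
S(9/2) = -47/16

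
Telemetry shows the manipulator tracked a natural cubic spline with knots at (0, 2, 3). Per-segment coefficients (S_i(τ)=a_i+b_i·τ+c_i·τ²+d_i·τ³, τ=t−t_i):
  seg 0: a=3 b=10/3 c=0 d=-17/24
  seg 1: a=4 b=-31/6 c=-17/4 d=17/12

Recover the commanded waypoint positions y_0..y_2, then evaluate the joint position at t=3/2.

y_0=3 y_1=4 y_2=-4
S(3/2) = 359/64

y_0 = S_0(0) = a_0 = 3
y_1 = S_1(0) = a_1 = 4
y_2 = S_1(1) = -4
t_q=3/2 is in segment 0 (τ=3/2); S_0(τ)=359/64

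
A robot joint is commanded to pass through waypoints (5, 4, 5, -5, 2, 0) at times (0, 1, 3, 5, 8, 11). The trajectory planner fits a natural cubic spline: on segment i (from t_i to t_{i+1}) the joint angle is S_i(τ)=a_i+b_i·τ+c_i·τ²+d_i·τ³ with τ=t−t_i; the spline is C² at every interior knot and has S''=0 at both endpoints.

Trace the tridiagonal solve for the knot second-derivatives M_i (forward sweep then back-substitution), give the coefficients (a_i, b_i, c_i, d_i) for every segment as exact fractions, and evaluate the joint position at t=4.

Δ: Δ0=-1, Δ1=1/2, Δ2=-5, Δ3=7/3, Δ4=-2/3
row 1: diag=6, rhs=9; c'=1/3, d'=3/2
row 2: denom=8−2·1/3=22/3; d'=(-33−2·3/2)/(22/3)=-54/11
row 3: denom=10−2·3/11=104/11; d'=(44−2·-54/11)/(104/11)=74/13
row 4: denom=12−3·33/104=1149/104; d'=(-18−3·74/13)/(1149/104)=-1216/383
back: M4=-1216/383
back: M3=74/13−33/104·-1216/383=2566/383
back: M2=-54/11−3/11·2566/383=-2580/383
back: M1=3/2−1/3·-2580/383=2869/766
M: M0=0, M1=2869/766, M2=-2580/383, M3=2566/383, M4=-1216/383, M5=0
seg 0: a=5, c=M0/2=0, d=(M1−M0)/(6·1)=2869/4596, b=Δ0−h0·(2M0+M1)/6=-7465/4596
seg 1: a=4, c=M1/2=2869/1532, d=(M2−M1)/(6·2)=-8029/9192, b=Δ1−h1·(2M1+M2)/6=571/2298
seg 2: a=5, c=M2/2=-1290/383, d=(M3−M2)/(6·2)=2573/2298, b=Δ2−h2·(2M2+M3)/6=-3151/1149
seg 3: a=-5, c=M3/2=1283/383, d=(M4−M3)/(6·3)=-1891/3447, b=Δ3−h3·(2M3+M4)/6=-3193/1149
seg 4: a=2, c=M4/2=-608/383, d=(M5−M4)/(6·3)=608/3447, b=Δ4−h4·(2M4+M5)/6=2882/1149
t_q=4 → seg 2, τ=1; S=5+-3151/1149·τ+-1290/383·τ²+2573/2298·τ³=7/766

  seg 0: a=5 b=-7465/4596 c=0 d=2869/4596
  seg 1: a=4 b=571/2298 c=2869/1532 d=-8029/9192
  seg 2: a=5 b=-3151/1149 c=-1290/383 d=2573/2298
  seg 3: a=-5 b=-3193/1149 c=1283/383 d=-1891/3447
  seg 4: a=2 b=2882/1149 c=-608/383 d=608/3447
S(4) = 7/766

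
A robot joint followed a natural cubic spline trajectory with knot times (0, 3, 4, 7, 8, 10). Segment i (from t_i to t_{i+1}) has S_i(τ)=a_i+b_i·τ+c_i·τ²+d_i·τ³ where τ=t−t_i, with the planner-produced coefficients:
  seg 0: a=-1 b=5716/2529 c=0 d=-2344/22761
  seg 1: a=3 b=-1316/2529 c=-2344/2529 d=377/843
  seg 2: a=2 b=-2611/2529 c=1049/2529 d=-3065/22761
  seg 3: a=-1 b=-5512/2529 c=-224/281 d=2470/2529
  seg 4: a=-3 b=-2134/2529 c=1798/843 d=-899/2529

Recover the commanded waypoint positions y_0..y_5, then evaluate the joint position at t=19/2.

y_0=-1 y_1=3 y_2=2 y_3=-1 y_4=-3 y_5=1
S(19/2) = -4495/6744

y_0 = S_0(0) = a_0 = -1
y_1 = S_1(0) = a_1 = 3
y_2 = S_2(0) = a_2 = 2
y_3 = S_3(0) = a_3 = -1
y_4 = S_4(0) = a_4 = -3
y_5 = S_4(2) = 1
t_q=19/2 is in segment 4 (τ=3/2); S_4(τ)=-4495/6744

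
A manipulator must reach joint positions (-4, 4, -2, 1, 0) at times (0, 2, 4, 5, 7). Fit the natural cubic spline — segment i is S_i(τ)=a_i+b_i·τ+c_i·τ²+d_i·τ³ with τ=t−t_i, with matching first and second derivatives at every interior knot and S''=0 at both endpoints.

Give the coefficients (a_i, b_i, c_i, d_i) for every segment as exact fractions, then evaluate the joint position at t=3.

Δ: Δ0=4, Δ1=-3, Δ2=3, Δ3=-1/2
row 1: diag=8, rhs=-42; c'=1/4, d'=-21/4
row 2: denom=6−2·1/4=11/2; d'=(36−2·-21/4)/(11/2)=93/11
row 3: denom=6−1·2/11=64/11; d'=(-21−1·93/11)/(64/11)=-81/16
back: M3=-81/16
back: M2=93/11−2/11·-81/16=75/8
back: M1=-21/4−1/4·75/8=-243/32
M: M0=0, M1=-243/32, M2=75/8, M3=-81/16, M4=0
seg 0: a=-4, c=M0/2=0, d=(M1−M0)/(6·2)=-81/128, b=Δ0−h0·(2M0+M1)/6=209/32
seg 1: a=4, c=M1/2=-243/64, d=(M2−M1)/(6·2)=181/128, b=Δ1−h1·(2M1+M2)/6=-17/16
seg 2: a=-2, c=M2/2=75/16, d=(M3−M2)/(6·1)=-77/32, b=Δ2−h2·(2M2+M3)/6=23/32
seg 3: a=1, c=M3/2=-81/32, d=(M4−M3)/(6·2)=27/64, b=Δ3−h3·(2M3+M4)/6=23/8
t_q=3 → seg 1, τ=1; S=4+-17/16·τ+-243/64·τ²+181/128·τ³=71/128

  seg 0: a=-4 b=209/32 c=0 d=-81/128
  seg 1: a=4 b=-17/16 c=-243/64 d=181/128
  seg 2: a=-2 b=23/32 c=75/16 d=-77/32
  seg 3: a=1 b=23/8 c=-81/32 d=27/64
S(3) = 71/128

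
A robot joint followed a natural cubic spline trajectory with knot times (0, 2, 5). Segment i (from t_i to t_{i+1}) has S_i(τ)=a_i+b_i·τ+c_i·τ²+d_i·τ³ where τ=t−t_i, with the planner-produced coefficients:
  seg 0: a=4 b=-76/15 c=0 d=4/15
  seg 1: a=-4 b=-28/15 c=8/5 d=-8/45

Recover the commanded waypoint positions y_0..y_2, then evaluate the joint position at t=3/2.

y_0=4 y_1=-4 y_2=0
S(3/2) = -27/10

y_0 = S_0(0) = a_0 = 4
y_1 = S_1(0) = a_1 = -4
y_2 = S_1(3) = 0
t_q=3/2 is in segment 0 (τ=3/2); S_0(τ)=-27/10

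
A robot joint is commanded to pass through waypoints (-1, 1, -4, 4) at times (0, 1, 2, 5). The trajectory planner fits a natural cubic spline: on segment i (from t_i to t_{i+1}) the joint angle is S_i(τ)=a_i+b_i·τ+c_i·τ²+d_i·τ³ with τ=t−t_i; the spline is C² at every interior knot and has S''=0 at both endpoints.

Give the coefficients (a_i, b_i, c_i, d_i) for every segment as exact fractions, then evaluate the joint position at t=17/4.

  seg 0: a=-1 b=377/93 c=0 d=-191/93
  seg 1: a=1 b=-196/93 c=-191/31 d=304/93
  seg 2: a=-4 b=-430/93 c=113/31 d=-113/279
S(17/4) = -1117/1984

Δ: Δ0=2, Δ1=-5, Δ2=8/3
row 1: diag=4, rhs=-42; c'=1/4, d'=-21/2
row 2: denom=8−1·1/4=31/4; d'=(46−1·-21/2)/(31/4)=226/31
back: M2=226/31
back: M1=-21/2−1/4·226/31=-382/31
M: M0=0, M1=-382/31, M2=226/31, M3=0
seg 0: a=-1, c=M0/2=0, d=(M1−M0)/(6·1)=-191/93, b=Δ0−h0·(2M0+M1)/6=377/93
seg 1: a=1, c=M1/2=-191/31, d=(M2−M1)/(6·1)=304/93, b=Δ1−h1·(2M1+M2)/6=-196/93
seg 2: a=-4, c=M2/2=113/31, d=(M3−M2)/(6·3)=-113/279, b=Δ2−h2·(2M2+M3)/6=-430/93
t_q=17/4 → seg 2, τ=9/4; S=-4+-430/93·τ+113/31·τ²+-113/279·τ³=-1117/1984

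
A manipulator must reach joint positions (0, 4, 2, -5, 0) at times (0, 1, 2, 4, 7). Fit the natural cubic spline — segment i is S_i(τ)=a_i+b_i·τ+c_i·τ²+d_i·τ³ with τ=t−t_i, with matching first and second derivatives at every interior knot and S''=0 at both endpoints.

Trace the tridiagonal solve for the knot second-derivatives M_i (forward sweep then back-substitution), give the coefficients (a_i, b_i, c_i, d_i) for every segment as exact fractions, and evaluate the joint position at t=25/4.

Δ: Δ0=4, Δ1=-2, Δ2=-7/2, Δ3=5/3
row 1: diag=4, rhs=-36; c'=1/4, d'=-9
row 2: denom=6−1·1/4=23/4; d'=(-9−1·-9)/(23/4)=0
row 3: denom=10−2·8/23=214/23; d'=(31−2·0)/(214/23)=713/214
back: M3=713/214
back: M2=0−8/23·713/214=-124/107
back: M1=-9−1/4·-124/107=-932/107
M: M0=0, M1=-932/107, M2=-124/107, M3=713/214, M4=0
seg 0: a=0, c=M0/2=0, d=(M1−M0)/(6·1)=-466/321, b=Δ0−h0·(2M0+M1)/6=1750/321
seg 1: a=4, c=M1/2=-466/107, d=(M2−M1)/(6·1)=404/321, b=Δ1−h1·(2M1+M2)/6=352/321
seg 2: a=2, c=M2/2=-62/107, d=(M3−M2)/(6·2)=961/2568, b=Δ2−h2·(2M2+M3)/6=-1232/321
seg 3: a=-5, c=M3/2=713/428, d=(M4−M3)/(6·3)=-713/3852, b=Δ3−h3·(2M3+M4)/6=-1069/642
t_q=25/4 → seg 3, τ=9/4; S=-5+-1069/642·τ+713/428·τ²+-713/3852·τ³=-66325/27392

  seg 0: a=0 b=1750/321 c=0 d=-466/321
  seg 1: a=4 b=352/321 c=-466/107 d=404/321
  seg 2: a=2 b=-1232/321 c=-62/107 d=961/2568
  seg 3: a=-5 b=-1069/642 c=713/428 d=-713/3852
S(25/4) = -66325/27392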